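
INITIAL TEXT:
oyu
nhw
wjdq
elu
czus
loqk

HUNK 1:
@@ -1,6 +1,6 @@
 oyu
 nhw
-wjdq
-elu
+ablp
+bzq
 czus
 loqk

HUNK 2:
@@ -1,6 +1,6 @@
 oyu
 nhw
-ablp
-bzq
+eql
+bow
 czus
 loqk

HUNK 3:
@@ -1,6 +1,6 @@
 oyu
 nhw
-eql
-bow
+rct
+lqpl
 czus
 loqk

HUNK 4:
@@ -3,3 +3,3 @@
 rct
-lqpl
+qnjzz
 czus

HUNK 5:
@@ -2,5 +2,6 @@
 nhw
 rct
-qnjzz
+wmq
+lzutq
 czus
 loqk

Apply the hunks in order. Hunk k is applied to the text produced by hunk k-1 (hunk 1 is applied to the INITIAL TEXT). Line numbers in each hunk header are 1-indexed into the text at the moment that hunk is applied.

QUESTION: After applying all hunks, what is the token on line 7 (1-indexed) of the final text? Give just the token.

Hunk 1: at line 1 remove [wjdq,elu] add [ablp,bzq] -> 6 lines: oyu nhw ablp bzq czus loqk
Hunk 2: at line 1 remove [ablp,bzq] add [eql,bow] -> 6 lines: oyu nhw eql bow czus loqk
Hunk 3: at line 1 remove [eql,bow] add [rct,lqpl] -> 6 lines: oyu nhw rct lqpl czus loqk
Hunk 4: at line 3 remove [lqpl] add [qnjzz] -> 6 lines: oyu nhw rct qnjzz czus loqk
Hunk 5: at line 2 remove [qnjzz] add [wmq,lzutq] -> 7 lines: oyu nhw rct wmq lzutq czus loqk
Final line 7: loqk

Answer: loqk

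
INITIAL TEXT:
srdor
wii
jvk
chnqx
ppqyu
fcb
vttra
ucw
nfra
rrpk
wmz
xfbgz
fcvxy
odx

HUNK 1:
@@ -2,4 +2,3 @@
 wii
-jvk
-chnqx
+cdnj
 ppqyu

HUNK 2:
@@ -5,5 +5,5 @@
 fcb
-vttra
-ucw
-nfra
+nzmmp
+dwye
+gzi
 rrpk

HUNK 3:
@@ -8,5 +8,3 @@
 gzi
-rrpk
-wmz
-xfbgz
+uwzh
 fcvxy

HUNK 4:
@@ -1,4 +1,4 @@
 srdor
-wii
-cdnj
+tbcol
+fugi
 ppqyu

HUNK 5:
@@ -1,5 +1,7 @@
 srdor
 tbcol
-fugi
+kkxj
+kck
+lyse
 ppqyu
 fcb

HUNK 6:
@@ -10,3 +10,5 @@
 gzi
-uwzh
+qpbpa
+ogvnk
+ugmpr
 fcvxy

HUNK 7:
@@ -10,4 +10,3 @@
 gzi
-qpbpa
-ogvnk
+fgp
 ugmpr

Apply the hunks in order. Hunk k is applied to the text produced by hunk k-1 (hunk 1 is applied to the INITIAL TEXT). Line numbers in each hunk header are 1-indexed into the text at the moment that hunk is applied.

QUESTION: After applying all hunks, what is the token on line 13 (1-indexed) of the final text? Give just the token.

Answer: fcvxy

Derivation:
Hunk 1: at line 2 remove [jvk,chnqx] add [cdnj] -> 13 lines: srdor wii cdnj ppqyu fcb vttra ucw nfra rrpk wmz xfbgz fcvxy odx
Hunk 2: at line 5 remove [vttra,ucw,nfra] add [nzmmp,dwye,gzi] -> 13 lines: srdor wii cdnj ppqyu fcb nzmmp dwye gzi rrpk wmz xfbgz fcvxy odx
Hunk 3: at line 8 remove [rrpk,wmz,xfbgz] add [uwzh] -> 11 lines: srdor wii cdnj ppqyu fcb nzmmp dwye gzi uwzh fcvxy odx
Hunk 4: at line 1 remove [wii,cdnj] add [tbcol,fugi] -> 11 lines: srdor tbcol fugi ppqyu fcb nzmmp dwye gzi uwzh fcvxy odx
Hunk 5: at line 1 remove [fugi] add [kkxj,kck,lyse] -> 13 lines: srdor tbcol kkxj kck lyse ppqyu fcb nzmmp dwye gzi uwzh fcvxy odx
Hunk 6: at line 10 remove [uwzh] add [qpbpa,ogvnk,ugmpr] -> 15 lines: srdor tbcol kkxj kck lyse ppqyu fcb nzmmp dwye gzi qpbpa ogvnk ugmpr fcvxy odx
Hunk 7: at line 10 remove [qpbpa,ogvnk] add [fgp] -> 14 lines: srdor tbcol kkxj kck lyse ppqyu fcb nzmmp dwye gzi fgp ugmpr fcvxy odx
Final line 13: fcvxy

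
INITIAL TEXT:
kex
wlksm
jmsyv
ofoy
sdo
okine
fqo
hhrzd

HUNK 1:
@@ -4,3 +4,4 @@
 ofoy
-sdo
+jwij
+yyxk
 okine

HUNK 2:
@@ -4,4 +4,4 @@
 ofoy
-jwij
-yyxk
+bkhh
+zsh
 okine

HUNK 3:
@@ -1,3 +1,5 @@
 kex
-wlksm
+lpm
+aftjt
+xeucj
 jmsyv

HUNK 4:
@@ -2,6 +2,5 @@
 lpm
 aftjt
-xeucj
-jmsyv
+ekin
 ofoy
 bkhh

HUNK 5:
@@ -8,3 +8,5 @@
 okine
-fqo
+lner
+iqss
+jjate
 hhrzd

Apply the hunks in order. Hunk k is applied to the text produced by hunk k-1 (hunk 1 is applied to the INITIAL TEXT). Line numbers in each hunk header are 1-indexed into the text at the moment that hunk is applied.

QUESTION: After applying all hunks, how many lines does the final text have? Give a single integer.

Hunk 1: at line 4 remove [sdo] add [jwij,yyxk] -> 9 lines: kex wlksm jmsyv ofoy jwij yyxk okine fqo hhrzd
Hunk 2: at line 4 remove [jwij,yyxk] add [bkhh,zsh] -> 9 lines: kex wlksm jmsyv ofoy bkhh zsh okine fqo hhrzd
Hunk 3: at line 1 remove [wlksm] add [lpm,aftjt,xeucj] -> 11 lines: kex lpm aftjt xeucj jmsyv ofoy bkhh zsh okine fqo hhrzd
Hunk 4: at line 2 remove [xeucj,jmsyv] add [ekin] -> 10 lines: kex lpm aftjt ekin ofoy bkhh zsh okine fqo hhrzd
Hunk 5: at line 8 remove [fqo] add [lner,iqss,jjate] -> 12 lines: kex lpm aftjt ekin ofoy bkhh zsh okine lner iqss jjate hhrzd
Final line count: 12

Answer: 12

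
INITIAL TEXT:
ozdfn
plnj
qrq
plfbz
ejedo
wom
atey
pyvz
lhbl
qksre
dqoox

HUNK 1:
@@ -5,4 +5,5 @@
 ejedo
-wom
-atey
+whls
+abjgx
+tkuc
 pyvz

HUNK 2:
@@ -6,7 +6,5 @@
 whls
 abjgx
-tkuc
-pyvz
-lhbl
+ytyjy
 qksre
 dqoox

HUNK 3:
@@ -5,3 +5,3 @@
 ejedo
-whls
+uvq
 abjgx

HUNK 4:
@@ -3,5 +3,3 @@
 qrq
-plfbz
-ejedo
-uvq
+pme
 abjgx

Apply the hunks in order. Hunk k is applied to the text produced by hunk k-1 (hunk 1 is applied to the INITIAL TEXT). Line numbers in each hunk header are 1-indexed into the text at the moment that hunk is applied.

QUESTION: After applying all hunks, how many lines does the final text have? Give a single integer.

Answer: 8

Derivation:
Hunk 1: at line 5 remove [wom,atey] add [whls,abjgx,tkuc] -> 12 lines: ozdfn plnj qrq plfbz ejedo whls abjgx tkuc pyvz lhbl qksre dqoox
Hunk 2: at line 6 remove [tkuc,pyvz,lhbl] add [ytyjy] -> 10 lines: ozdfn plnj qrq plfbz ejedo whls abjgx ytyjy qksre dqoox
Hunk 3: at line 5 remove [whls] add [uvq] -> 10 lines: ozdfn plnj qrq plfbz ejedo uvq abjgx ytyjy qksre dqoox
Hunk 4: at line 3 remove [plfbz,ejedo,uvq] add [pme] -> 8 lines: ozdfn plnj qrq pme abjgx ytyjy qksre dqoox
Final line count: 8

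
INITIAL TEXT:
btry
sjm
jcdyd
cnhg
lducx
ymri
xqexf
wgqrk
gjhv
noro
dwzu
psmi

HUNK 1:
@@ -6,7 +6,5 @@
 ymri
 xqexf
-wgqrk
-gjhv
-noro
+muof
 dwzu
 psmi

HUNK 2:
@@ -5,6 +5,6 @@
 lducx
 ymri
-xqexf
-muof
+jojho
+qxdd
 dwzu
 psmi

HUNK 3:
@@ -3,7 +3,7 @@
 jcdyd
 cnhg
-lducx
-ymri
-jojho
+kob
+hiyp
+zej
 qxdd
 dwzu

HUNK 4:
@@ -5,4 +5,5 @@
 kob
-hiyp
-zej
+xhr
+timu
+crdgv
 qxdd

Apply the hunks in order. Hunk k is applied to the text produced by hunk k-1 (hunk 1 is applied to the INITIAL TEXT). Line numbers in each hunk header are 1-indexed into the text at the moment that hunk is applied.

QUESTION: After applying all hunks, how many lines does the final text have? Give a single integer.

Answer: 11

Derivation:
Hunk 1: at line 6 remove [wgqrk,gjhv,noro] add [muof] -> 10 lines: btry sjm jcdyd cnhg lducx ymri xqexf muof dwzu psmi
Hunk 2: at line 5 remove [xqexf,muof] add [jojho,qxdd] -> 10 lines: btry sjm jcdyd cnhg lducx ymri jojho qxdd dwzu psmi
Hunk 3: at line 3 remove [lducx,ymri,jojho] add [kob,hiyp,zej] -> 10 lines: btry sjm jcdyd cnhg kob hiyp zej qxdd dwzu psmi
Hunk 4: at line 5 remove [hiyp,zej] add [xhr,timu,crdgv] -> 11 lines: btry sjm jcdyd cnhg kob xhr timu crdgv qxdd dwzu psmi
Final line count: 11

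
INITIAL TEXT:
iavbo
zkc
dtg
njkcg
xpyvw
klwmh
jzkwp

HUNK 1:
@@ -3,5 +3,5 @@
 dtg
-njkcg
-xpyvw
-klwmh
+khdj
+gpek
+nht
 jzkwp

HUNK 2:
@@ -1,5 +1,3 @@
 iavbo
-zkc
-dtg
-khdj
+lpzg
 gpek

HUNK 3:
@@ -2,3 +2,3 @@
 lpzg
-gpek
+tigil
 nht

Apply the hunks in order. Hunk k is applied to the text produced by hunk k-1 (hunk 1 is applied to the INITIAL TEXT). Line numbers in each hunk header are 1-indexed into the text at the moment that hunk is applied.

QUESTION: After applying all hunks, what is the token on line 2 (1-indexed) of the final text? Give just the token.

Answer: lpzg

Derivation:
Hunk 1: at line 3 remove [njkcg,xpyvw,klwmh] add [khdj,gpek,nht] -> 7 lines: iavbo zkc dtg khdj gpek nht jzkwp
Hunk 2: at line 1 remove [zkc,dtg,khdj] add [lpzg] -> 5 lines: iavbo lpzg gpek nht jzkwp
Hunk 3: at line 2 remove [gpek] add [tigil] -> 5 lines: iavbo lpzg tigil nht jzkwp
Final line 2: lpzg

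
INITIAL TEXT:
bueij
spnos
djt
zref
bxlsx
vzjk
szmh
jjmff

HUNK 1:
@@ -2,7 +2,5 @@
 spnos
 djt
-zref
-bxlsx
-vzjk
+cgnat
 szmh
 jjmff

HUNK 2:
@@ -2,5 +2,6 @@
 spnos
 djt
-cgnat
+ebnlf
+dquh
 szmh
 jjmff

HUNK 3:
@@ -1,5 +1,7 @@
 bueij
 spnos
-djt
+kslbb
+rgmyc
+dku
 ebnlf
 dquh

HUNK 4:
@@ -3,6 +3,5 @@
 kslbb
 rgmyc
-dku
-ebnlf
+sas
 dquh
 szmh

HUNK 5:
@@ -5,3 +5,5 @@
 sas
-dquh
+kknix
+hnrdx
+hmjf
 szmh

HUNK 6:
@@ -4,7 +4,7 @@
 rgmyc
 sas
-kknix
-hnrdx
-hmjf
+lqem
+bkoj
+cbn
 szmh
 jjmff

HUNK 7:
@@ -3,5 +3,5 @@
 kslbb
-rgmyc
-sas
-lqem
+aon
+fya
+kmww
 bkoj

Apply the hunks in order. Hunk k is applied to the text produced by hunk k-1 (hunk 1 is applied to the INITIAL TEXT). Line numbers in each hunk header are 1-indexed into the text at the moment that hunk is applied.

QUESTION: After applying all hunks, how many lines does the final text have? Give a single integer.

Hunk 1: at line 2 remove [zref,bxlsx,vzjk] add [cgnat] -> 6 lines: bueij spnos djt cgnat szmh jjmff
Hunk 2: at line 2 remove [cgnat] add [ebnlf,dquh] -> 7 lines: bueij spnos djt ebnlf dquh szmh jjmff
Hunk 3: at line 1 remove [djt] add [kslbb,rgmyc,dku] -> 9 lines: bueij spnos kslbb rgmyc dku ebnlf dquh szmh jjmff
Hunk 4: at line 3 remove [dku,ebnlf] add [sas] -> 8 lines: bueij spnos kslbb rgmyc sas dquh szmh jjmff
Hunk 5: at line 5 remove [dquh] add [kknix,hnrdx,hmjf] -> 10 lines: bueij spnos kslbb rgmyc sas kknix hnrdx hmjf szmh jjmff
Hunk 6: at line 4 remove [kknix,hnrdx,hmjf] add [lqem,bkoj,cbn] -> 10 lines: bueij spnos kslbb rgmyc sas lqem bkoj cbn szmh jjmff
Hunk 7: at line 3 remove [rgmyc,sas,lqem] add [aon,fya,kmww] -> 10 lines: bueij spnos kslbb aon fya kmww bkoj cbn szmh jjmff
Final line count: 10

Answer: 10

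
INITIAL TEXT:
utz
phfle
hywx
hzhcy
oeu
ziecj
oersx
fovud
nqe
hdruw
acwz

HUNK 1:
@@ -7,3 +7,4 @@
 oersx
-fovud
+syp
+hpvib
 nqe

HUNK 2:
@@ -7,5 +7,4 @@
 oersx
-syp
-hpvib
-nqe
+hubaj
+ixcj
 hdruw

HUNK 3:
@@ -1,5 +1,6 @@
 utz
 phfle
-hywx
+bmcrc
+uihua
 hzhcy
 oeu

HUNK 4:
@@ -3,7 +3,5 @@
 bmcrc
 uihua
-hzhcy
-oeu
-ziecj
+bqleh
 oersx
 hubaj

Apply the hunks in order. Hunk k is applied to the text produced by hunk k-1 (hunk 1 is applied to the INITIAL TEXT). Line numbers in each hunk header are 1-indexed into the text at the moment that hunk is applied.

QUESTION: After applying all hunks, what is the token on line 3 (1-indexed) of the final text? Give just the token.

Answer: bmcrc

Derivation:
Hunk 1: at line 7 remove [fovud] add [syp,hpvib] -> 12 lines: utz phfle hywx hzhcy oeu ziecj oersx syp hpvib nqe hdruw acwz
Hunk 2: at line 7 remove [syp,hpvib,nqe] add [hubaj,ixcj] -> 11 lines: utz phfle hywx hzhcy oeu ziecj oersx hubaj ixcj hdruw acwz
Hunk 3: at line 1 remove [hywx] add [bmcrc,uihua] -> 12 lines: utz phfle bmcrc uihua hzhcy oeu ziecj oersx hubaj ixcj hdruw acwz
Hunk 4: at line 3 remove [hzhcy,oeu,ziecj] add [bqleh] -> 10 lines: utz phfle bmcrc uihua bqleh oersx hubaj ixcj hdruw acwz
Final line 3: bmcrc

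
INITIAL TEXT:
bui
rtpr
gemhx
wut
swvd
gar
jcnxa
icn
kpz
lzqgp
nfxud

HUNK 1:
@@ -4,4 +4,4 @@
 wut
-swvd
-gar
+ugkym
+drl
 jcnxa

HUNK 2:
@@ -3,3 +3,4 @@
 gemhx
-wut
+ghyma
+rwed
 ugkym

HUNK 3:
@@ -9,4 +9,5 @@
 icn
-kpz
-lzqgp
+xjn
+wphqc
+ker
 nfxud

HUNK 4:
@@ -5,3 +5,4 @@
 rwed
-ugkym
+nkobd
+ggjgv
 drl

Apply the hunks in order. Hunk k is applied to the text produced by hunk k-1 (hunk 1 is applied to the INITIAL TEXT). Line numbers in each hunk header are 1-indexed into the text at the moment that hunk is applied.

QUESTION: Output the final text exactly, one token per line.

Hunk 1: at line 4 remove [swvd,gar] add [ugkym,drl] -> 11 lines: bui rtpr gemhx wut ugkym drl jcnxa icn kpz lzqgp nfxud
Hunk 2: at line 3 remove [wut] add [ghyma,rwed] -> 12 lines: bui rtpr gemhx ghyma rwed ugkym drl jcnxa icn kpz lzqgp nfxud
Hunk 3: at line 9 remove [kpz,lzqgp] add [xjn,wphqc,ker] -> 13 lines: bui rtpr gemhx ghyma rwed ugkym drl jcnxa icn xjn wphqc ker nfxud
Hunk 4: at line 5 remove [ugkym] add [nkobd,ggjgv] -> 14 lines: bui rtpr gemhx ghyma rwed nkobd ggjgv drl jcnxa icn xjn wphqc ker nfxud

Answer: bui
rtpr
gemhx
ghyma
rwed
nkobd
ggjgv
drl
jcnxa
icn
xjn
wphqc
ker
nfxud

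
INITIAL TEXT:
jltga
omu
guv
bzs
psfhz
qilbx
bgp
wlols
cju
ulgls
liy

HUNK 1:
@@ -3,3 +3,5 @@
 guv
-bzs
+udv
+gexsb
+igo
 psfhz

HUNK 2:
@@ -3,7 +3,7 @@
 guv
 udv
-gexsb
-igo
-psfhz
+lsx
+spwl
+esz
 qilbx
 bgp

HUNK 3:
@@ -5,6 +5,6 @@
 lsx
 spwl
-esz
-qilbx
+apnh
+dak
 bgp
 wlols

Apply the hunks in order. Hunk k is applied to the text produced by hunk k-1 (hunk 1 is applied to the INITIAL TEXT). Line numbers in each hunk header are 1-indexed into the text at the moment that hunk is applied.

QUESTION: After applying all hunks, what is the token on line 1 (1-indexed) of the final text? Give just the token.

Answer: jltga

Derivation:
Hunk 1: at line 3 remove [bzs] add [udv,gexsb,igo] -> 13 lines: jltga omu guv udv gexsb igo psfhz qilbx bgp wlols cju ulgls liy
Hunk 2: at line 3 remove [gexsb,igo,psfhz] add [lsx,spwl,esz] -> 13 lines: jltga omu guv udv lsx spwl esz qilbx bgp wlols cju ulgls liy
Hunk 3: at line 5 remove [esz,qilbx] add [apnh,dak] -> 13 lines: jltga omu guv udv lsx spwl apnh dak bgp wlols cju ulgls liy
Final line 1: jltga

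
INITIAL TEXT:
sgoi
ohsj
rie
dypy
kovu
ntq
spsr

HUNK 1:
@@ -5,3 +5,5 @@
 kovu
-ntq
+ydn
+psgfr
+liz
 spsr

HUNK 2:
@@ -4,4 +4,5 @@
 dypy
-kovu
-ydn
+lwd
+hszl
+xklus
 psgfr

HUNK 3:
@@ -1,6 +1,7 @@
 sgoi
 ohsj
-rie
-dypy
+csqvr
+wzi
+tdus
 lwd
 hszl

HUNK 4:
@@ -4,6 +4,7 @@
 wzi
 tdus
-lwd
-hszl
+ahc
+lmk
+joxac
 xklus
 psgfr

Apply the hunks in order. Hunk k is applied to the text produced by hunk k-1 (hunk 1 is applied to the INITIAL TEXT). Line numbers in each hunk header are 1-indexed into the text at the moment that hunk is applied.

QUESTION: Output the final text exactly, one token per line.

Answer: sgoi
ohsj
csqvr
wzi
tdus
ahc
lmk
joxac
xklus
psgfr
liz
spsr

Derivation:
Hunk 1: at line 5 remove [ntq] add [ydn,psgfr,liz] -> 9 lines: sgoi ohsj rie dypy kovu ydn psgfr liz spsr
Hunk 2: at line 4 remove [kovu,ydn] add [lwd,hszl,xklus] -> 10 lines: sgoi ohsj rie dypy lwd hszl xklus psgfr liz spsr
Hunk 3: at line 1 remove [rie,dypy] add [csqvr,wzi,tdus] -> 11 lines: sgoi ohsj csqvr wzi tdus lwd hszl xklus psgfr liz spsr
Hunk 4: at line 4 remove [lwd,hszl] add [ahc,lmk,joxac] -> 12 lines: sgoi ohsj csqvr wzi tdus ahc lmk joxac xklus psgfr liz spsr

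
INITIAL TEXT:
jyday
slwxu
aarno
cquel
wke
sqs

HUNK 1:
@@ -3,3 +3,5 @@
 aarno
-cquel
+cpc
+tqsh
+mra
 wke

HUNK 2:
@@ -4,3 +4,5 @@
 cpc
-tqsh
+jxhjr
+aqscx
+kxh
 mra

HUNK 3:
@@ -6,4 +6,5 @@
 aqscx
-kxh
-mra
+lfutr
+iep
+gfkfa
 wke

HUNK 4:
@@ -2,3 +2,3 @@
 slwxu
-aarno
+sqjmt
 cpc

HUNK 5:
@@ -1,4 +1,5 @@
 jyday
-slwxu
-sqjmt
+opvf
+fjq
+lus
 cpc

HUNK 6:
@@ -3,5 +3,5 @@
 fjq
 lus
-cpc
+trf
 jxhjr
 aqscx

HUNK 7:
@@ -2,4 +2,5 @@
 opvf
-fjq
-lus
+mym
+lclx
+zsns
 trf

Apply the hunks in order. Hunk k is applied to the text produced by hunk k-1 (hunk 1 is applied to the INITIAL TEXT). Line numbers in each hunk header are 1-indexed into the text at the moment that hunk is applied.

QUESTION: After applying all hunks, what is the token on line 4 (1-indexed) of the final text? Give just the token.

Answer: lclx

Derivation:
Hunk 1: at line 3 remove [cquel] add [cpc,tqsh,mra] -> 8 lines: jyday slwxu aarno cpc tqsh mra wke sqs
Hunk 2: at line 4 remove [tqsh] add [jxhjr,aqscx,kxh] -> 10 lines: jyday slwxu aarno cpc jxhjr aqscx kxh mra wke sqs
Hunk 3: at line 6 remove [kxh,mra] add [lfutr,iep,gfkfa] -> 11 lines: jyday slwxu aarno cpc jxhjr aqscx lfutr iep gfkfa wke sqs
Hunk 4: at line 2 remove [aarno] add [sqjmt] -> 11 lines: jyday slwxu sqjmt cpc jxhjr aqscx lfutr iep gfkfa wke sqs
Hunk 5: at line 1 remove [slwxu,sqjmt] add [opvf,fjq,lus] -> 12 lines: jyday opvf fjq lus cpc jxhjr aqscx lfutr iep gfkfa wke sqs
Hunk 6: at line 3 remove [cpc] add [trf] -> 12 lines: jyday opvf fjq lus trf jxhjr aqscx lfutr iep gfkfa wke sqs
Hunk 7: at line 2 remove [fjq,lus] add [mym,lclx,zsns] -> 13 lines: jyday opvf mym lclx zsns trf jxhjr aqscx lfutr iep gfkfa wke sqs
Final line 4: lclx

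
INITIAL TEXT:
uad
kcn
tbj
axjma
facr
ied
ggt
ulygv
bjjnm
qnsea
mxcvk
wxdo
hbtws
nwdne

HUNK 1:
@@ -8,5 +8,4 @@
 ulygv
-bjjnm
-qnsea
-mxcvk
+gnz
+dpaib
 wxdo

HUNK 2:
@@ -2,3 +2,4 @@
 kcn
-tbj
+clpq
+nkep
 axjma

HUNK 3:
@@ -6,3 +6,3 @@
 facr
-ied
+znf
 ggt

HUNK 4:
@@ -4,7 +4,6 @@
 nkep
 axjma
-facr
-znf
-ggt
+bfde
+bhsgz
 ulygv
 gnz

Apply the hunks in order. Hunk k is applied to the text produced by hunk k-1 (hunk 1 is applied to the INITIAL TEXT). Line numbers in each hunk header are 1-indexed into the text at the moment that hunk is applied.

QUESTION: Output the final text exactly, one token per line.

Hunk 1: at line 8 remove [bjjnm,qnsea,mxcvk] add [gnz,dpaib] -> 13 lines: uad kcn tbj axjma facr ied ggt ulygv gnz dpaib wxdo hbtws nwdne
Hunk 2: at line 2 remove [tbj] add [clpq,nkep] -> 14 lines: uad kcn clpq nkep axjma facr ied ggt ulygv gnz dpaib wxdo hbtws nwdne
Hunk 3: at line 6 remove [ied] add [znf] -> 14 lines: uad kcn clpq nkep axjma facr znf ggt ulygv gnz dpaib wxdo hbtws nwdne
Hunk 4: at line 4 remove [facr,znf,ggt] add [bfde,bhsgz] -> 13 lines: uad kcn clpq nkep axjma bfde bhsgz ulygv gnz dpaib wxdo hbtws nwdne

Answer: uad
kcn
clpq
nkep
axjma
bfde
bhsgz
ulygv
gnz
dpaib
wxdo
hbtws
nwdne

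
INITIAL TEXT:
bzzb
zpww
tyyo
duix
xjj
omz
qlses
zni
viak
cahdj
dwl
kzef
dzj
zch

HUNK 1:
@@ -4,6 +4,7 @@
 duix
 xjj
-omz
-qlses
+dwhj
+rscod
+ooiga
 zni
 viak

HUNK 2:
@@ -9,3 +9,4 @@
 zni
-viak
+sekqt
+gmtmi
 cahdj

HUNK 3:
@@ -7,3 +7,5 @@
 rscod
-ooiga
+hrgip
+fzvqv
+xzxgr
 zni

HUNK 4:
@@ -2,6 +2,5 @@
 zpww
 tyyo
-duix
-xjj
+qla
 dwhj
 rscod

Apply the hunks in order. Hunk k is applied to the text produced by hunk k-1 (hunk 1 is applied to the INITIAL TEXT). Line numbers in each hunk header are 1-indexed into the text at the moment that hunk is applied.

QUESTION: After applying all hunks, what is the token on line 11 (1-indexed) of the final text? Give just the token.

Hunk 1: at line 4 remove [omz,qlses] add [dwhj,rscod,ooiga] -> 15 lines: bzzb zpww tyyo duix xjj dwhj rscod ooiga zni viak cahdj dwl kzef dzj zch
Hunk 2: at line 9 remove [viak] add [sekqt,gmtmi] -> 16 lines: bzzb zpww tyyo duix xjj dwhj rscod ooiga zni sekqt gmtmi cahdj dwl kzef dzj zch
Hunk 3: at line 7 remove [ooiga] add [hrgip,fzvqv,xzxgr] -> 18 lines: bzzb zpww tyyo duix xjj dwhj rscod hrgip fzvqv xzxgr zni sekqt gmtmi cahdj dwl kzef dzj zch
Hunk 4: at line 2 remove [duix,xjj] add [qla] -> 17 lines: bzzb zpww tyyo qla dwhj rscod hrgip fzvqv xzxgr zni sekqt gmtmi cahdj dwl kzef dzj zch
Final line 11: sekqt

Answer: sekqt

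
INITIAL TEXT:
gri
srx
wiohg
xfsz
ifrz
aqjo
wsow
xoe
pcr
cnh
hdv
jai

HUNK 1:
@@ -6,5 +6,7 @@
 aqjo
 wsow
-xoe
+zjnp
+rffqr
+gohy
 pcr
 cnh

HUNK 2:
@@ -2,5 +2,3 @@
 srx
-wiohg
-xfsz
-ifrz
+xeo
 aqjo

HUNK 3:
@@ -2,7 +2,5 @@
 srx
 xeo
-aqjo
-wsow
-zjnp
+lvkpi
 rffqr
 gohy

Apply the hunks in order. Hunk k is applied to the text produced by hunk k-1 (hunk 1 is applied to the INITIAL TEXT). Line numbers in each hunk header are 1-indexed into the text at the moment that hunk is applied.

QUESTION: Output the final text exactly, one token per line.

Hunk 1: at line 6 remove [xoe] add [zjnp,rffqr,gohy] -> 14 lines: gri srx wiohg xfsz ifrz aqjo wsow zjnp rffqr gohy pcr cnh hdv jai
Hunk 2: at line 2 remove [wiohg,xfsz,ifrz] add [xeo] -> 12 lines: gri srx xeo aqjo wsow zjnp rffqr gohy pcr cnh hdv jai
Hunk 3: at line 2 remove [aqjo,wsow,zjnp] add [lvkpi] -> 10 lines: gri srx xeo lvkpi rffqr gohy pcr cnh hdv jai

Answer: gri
srx
xeo
lvkpi
rffqr
gohy
pcr
cnh
hdv
jai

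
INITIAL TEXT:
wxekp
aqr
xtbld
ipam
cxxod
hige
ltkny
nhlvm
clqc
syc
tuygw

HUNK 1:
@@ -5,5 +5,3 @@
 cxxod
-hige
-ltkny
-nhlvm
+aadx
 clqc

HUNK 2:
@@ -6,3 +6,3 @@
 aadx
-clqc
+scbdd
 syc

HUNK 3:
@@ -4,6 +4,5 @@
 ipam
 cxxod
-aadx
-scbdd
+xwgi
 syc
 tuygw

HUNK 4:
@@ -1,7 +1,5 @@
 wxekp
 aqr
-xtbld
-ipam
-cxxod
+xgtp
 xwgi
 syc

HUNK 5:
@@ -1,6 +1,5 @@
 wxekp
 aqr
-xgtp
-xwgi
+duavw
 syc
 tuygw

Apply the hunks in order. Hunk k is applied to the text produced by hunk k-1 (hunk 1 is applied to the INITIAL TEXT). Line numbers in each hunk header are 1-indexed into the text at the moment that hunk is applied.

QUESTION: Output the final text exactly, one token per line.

Answer: wxekp
aqr
duavw
syc
tuygw

Derivation:
Hunk 1: at line 5 remove [hige,ltkny,nhlvm] add [aadx] -> 9 lines: wxekp aqr xtbld ipam cxxod aadx clqc syc tuygw
Hunk 2: at line 6 remove [clqc] add [scbdd] -> 9 lines: wxekp aqr xtbld ipam cxxod aadx scbdd syc tuygw
Hunk 3: at line 4 remove [aadx,scbdd] add [xwgi] -> 8 lines: wxekp aqr xtbld ipam cxxod xwgi syc tuygw
Hunk 4: at line 1 remove [xtbld,ipam,cxxod] add [xgtp] -> 6 lines: wxekp aqr xgtp xwgi syc tuygw
Hunk 5: at line 1 remove [xgtp,xwgi] add [duavw] -> 5 lines: wxekp aqr duavw syc tuygw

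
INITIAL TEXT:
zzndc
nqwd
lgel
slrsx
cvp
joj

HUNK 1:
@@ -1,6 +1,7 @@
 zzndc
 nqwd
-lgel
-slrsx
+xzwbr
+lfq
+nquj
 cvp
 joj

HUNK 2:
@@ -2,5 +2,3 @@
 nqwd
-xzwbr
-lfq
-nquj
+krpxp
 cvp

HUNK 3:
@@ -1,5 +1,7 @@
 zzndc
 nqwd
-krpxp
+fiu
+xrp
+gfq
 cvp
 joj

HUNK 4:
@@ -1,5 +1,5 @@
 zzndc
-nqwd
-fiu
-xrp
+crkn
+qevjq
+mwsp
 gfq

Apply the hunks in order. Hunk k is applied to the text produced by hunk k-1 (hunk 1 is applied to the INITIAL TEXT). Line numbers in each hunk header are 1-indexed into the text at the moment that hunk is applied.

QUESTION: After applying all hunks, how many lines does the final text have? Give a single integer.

Answer: 7

Derivation:
Hunk 1: at line 1 remove [lgel,slrsx] add [xzwbr,lfq,nquj] -> 7 lines: zzndc nqwd xzwbr lfq nquj cvp joj
Hunk 2: at line 2 remove [xzwbr,lfq,nquj] add [krpxp] -> 5 lines: zzndc nqwd krpxp cvp joj
Hunk 3: at line 1 remove [krpxp] add [fiu,xrp,gfq] -> 7 lines: zzndc nqwd fiu xrp gfq cvp joj
Hunk 4: at line 1 remove [nqwd,fiu,xrp] add [crkn,qevjq,mwsp] -> 7 lines: zzndc crkn qevjq mwsp gfq cvp joj
Final line count: 7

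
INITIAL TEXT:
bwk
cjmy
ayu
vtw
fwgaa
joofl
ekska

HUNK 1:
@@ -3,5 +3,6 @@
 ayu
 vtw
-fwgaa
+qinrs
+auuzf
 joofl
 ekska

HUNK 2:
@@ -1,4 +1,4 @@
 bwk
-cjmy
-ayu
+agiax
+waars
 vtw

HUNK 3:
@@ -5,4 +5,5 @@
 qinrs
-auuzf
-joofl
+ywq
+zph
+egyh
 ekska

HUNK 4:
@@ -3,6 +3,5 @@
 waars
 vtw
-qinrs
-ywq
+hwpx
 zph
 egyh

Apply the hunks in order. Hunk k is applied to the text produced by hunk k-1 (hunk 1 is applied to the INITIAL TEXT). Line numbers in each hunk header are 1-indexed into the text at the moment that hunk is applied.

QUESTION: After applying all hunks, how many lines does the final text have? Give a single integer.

Answer: 8

Derivation:
Hunk 1: at line 3 remove [fwgaa] add [qinrs,auuzf] -> 8 lines: bwk cjmy ayu vtw qinrs auuzf joofl ekska
Hunk 2: at line 1 remove [cjmy,ayu] add [agiax,waars] -> 8 lines: bwk agiax waars vtw qinrs auuzf joofl ekska
Hunk 3: at line 5 remove [auuzf,joofl] add [ywq,zph,egyh] -> 9 lines: bwk agiax waars vtw qinrs ywq zph egyh ekska
Hunk 4: at line 3 remove [qinrs,ywq] add [hwpx] -> 8 lines: bwk agiax waars vtw hwpx zph egyh ekska
Final line count: 8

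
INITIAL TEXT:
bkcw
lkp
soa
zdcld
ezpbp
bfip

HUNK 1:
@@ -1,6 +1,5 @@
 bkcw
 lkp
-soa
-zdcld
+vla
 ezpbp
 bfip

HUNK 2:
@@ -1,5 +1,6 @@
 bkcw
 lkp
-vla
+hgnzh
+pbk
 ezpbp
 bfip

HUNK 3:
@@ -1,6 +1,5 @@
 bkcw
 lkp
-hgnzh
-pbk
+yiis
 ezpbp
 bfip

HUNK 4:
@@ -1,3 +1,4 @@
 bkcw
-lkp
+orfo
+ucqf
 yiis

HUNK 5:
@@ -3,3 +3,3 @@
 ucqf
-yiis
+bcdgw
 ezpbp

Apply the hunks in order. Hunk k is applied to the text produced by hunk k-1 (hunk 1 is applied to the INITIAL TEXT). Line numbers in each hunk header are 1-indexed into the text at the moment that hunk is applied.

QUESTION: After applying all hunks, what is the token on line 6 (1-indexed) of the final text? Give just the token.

Hunk 1: at line 1 remove [soa,zdcld] add [vla] -> 5 lines: bkcw lkp vla ezpbp bfip
Hunk 2: at line 1 remove [vla] add [hgnzh,pbk] -> 6 lines: bkcw lkp hgnzh pbk ezpbp bfip
Hunk 3: at line 1 remove [hgnzh,pbk] add [yiis] -> 5 lines: bkcw lkp yiis ezpbp bfip
Hunk 4: at line 1 remove [lkp] add [orfo,ucqf] -> 6 lines: bkcw orfo ucqf yiis ezpbp bfip
Hunk 5: at line 3 remove [yiis] add [bcdgw] -> 6 lines: bkcw orfo ucqf bcdgw ezpbp bfip
Final line 6: bfip

Answer: bfip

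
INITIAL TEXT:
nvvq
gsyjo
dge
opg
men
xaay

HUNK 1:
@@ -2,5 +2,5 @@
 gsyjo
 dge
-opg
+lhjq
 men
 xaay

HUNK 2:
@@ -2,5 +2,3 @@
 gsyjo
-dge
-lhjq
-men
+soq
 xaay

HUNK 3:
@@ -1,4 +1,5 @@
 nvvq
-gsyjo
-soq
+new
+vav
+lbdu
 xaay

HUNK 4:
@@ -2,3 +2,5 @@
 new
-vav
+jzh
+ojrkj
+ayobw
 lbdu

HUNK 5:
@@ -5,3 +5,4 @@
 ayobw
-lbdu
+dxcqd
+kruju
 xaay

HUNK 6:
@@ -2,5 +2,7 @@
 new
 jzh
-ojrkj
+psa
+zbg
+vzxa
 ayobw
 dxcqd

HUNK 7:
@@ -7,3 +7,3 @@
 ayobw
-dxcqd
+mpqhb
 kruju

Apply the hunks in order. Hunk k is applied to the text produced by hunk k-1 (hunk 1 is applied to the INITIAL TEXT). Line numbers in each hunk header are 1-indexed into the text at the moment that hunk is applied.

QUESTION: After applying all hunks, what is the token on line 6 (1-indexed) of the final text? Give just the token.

Hunk 1: at line 2 remove [opg] add [lhjq] -> 6 lines: nvvq gsyjo dge lhjq men xaay
Hunk 2: at line 2 remove [dge,lhjq,men] add [soq] -> 4 lines: nvvq gsyjo soq xaay
Hunk 3: at line 1 remove [gsyjo,soq] add [new,vav,lbdu] -> 5 lines: nvvq new vav lbdu xaay
Hunk 4: at line 2 remove [vav] add [jzh,ojrkj,ayobw] -> 7 lines: nvvq new jzh ojrkj ayobw lbdu xaay
Hunk 5: at line 5 remove [lbdu] add [dxcqd,kruju] -> 8 lines: nvvq new jzh ojrkj ayobw dxcqd kruju xaay
Hunk 6: at line 2 remove [ojrkj] add [psa,zbg,vzxa] -> 10 lines: nvvq new jzh psa zbg vzxa ayobw dxcqd kruju xaay
Hunk 7: at line 7 remove [dxcqd] add [mpqhb] -> 10 lines: nvvq new jzh psa zbg vzxa ayobw mpqhb kruju xaay
Final line 6: vzxa

Answer: vzxa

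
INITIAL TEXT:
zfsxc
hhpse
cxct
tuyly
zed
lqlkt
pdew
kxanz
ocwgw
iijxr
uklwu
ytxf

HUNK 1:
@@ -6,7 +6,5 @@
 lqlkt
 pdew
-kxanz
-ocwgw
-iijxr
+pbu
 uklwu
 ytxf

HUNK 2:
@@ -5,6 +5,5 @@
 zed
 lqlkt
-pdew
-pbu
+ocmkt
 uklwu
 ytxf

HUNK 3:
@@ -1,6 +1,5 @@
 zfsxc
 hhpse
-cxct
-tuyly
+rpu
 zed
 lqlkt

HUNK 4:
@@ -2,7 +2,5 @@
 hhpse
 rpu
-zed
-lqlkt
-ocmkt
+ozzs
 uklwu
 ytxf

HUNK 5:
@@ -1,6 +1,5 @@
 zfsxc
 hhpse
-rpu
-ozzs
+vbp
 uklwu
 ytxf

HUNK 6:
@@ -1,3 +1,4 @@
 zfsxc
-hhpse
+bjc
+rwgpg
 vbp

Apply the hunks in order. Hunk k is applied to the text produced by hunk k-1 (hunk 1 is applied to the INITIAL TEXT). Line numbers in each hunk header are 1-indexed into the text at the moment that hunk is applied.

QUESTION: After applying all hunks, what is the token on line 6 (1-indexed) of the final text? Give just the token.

Answer: ytxf

Derivation:
Hunk 1: at line 6 remove [kxanz,ocwgw,iijxr] add [pbu] -> 10 lines: zfsxc hhpse cxct tuyly zed lqlkt pdew pbu uklwu ytxf
Hunk 2: at line 5 remove [pdew,pbu] add [ocmkt] -> 9 lines: zfsxc hhpse cxct tuyly zed lqlkt ocmkt uklwu ytxf
Hunk 3: at line 1 remove [cxct,tuyly] add [rpu] -> 8 lines: zfsxc hhpse rpu zed lqlkt ocmkt uklwu ytxf
Hunk 4: at line 2 remove [zed,lqlkt,ocmkt] add [ozzs] -> 6 lines: zfsxc hhpse rpu ozzs uklwu ytxf
Hunk 5: at line 1 remove [rpu,ozzs] add [vbp] -> 5 lines: zfsxc hhpse vbp uklwu ytxf
Hunk 6: at line 1 remove [hhpse] add [bjc,rwgpg] -> 6 lines: zfsxc bjc rwgpg vbp uklwu ytxf
Final line 6: ytxf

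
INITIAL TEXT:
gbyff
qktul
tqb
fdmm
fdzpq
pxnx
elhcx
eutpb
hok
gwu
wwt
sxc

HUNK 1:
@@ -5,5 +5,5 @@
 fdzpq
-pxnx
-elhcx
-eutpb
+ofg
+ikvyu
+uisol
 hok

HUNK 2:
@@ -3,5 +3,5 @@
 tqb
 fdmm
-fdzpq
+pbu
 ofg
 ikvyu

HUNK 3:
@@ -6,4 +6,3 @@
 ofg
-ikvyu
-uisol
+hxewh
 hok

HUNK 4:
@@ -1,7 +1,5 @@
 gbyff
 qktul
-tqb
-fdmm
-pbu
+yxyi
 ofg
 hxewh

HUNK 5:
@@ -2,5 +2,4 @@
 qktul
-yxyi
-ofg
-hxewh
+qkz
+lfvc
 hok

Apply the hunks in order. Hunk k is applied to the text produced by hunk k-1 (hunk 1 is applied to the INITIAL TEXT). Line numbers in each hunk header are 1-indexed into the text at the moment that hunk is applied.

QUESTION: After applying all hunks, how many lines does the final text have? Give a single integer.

Hunk 1: at line 5 remove [pxnx,elhcx,eutpb] add [ofg,ikvyu,uisol] -> 12 lines: gbyff qktul tqb fdmm fdzpq ofg ikvyu uisol hok gwu wwt sxc
Hunk 2: at line 3 remove [fdzpq] add [pbu] -> 12 lines: gbyff qktul tqb fdmm pbu ofg ikvyu uisol hok gwu wwt sxc
Hunk 3: at line 6 remove [ikvyu,uisol] add [hxewh] -> 11 lines: gbyff qktul tqb fdmm pbu ofg hxewh hok gwu wwt sxc
Hunk 4: at line 1 remove [tqb,fdmm,pbu] add [yxyi] -> 9 lines: gbyff qktul yxyi ofg hxewh hok gwu wwt sxc
Hunk 5: at line 2 remove [yxyi,ofg,hxewh] add [qkz,lfvc] -> 8 lines: gbyff qktul qkz lfvc hok gwu wwt sxc
Final line count: 8

Answer: 8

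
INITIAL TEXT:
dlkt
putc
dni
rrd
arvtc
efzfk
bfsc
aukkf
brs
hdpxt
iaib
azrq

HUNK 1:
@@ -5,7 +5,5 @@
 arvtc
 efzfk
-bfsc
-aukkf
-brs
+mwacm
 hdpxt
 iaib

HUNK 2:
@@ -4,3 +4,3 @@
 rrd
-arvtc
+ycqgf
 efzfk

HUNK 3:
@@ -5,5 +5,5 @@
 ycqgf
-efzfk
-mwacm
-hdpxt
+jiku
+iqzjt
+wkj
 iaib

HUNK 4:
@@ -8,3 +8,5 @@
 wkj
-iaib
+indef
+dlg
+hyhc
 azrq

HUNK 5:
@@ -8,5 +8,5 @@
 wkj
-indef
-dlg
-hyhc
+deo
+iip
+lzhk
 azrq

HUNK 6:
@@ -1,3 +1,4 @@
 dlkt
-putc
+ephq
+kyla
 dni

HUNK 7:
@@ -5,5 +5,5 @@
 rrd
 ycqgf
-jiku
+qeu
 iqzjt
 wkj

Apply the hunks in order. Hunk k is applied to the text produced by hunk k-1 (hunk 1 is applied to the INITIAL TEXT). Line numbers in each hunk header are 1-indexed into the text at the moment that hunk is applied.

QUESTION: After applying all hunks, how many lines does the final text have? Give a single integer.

Hunk 1: at line 5 remove [bfsc,aukkf,brs] add [mwacm] -> 10 lines: dlkt putc dni rrd arvtc efzfk mwacm hdpxt iaib azrq
Hunk 2: at line 4 remove [arvtc] add [ycqgf] -> 10 lines: dlkt putc dni rrd ycqgf efzfk mwacm hdpxt iaib azrq
Hunk 3: at line 5 remove [efzfk,mwacm,hdpxt] add [jiku,iqzjt,wkj] -> 10 lines: dlkt putc dni rrd ycqgf jiku iqzjt wkj iaib azrq
Hunk 4: at line 8 remove [iaib] add [indef,dlg,hyhc] -> 12 lines: dlkt putc dni rrd ycqgf jiku iqzjt wkj indef dlg hyhc azrq
Hunk 5: at line 8 remove [indef,dlg,hyhc] add [deo,iip,lzhk] -> 12 lines: dlkt putc dni rrd ycqgf jiku iqzjt wkj deo iip lzhk azrq
Hunk 6: at line 1 remove [putc] add [ephq,kyla] -> 13 lines: dlkt ephq kyla dni rrd ycqgf jiku iqzjt wkj deo iip lzhk azrq
Hunk 7: at line 5 remove [jiku] add [qeu] -> 13 lines: dlkt ephq kyla dni rrd ycqgf qeu iqzjt wkj deo iip lzhk azrq
Final line count: 13

Answer: 13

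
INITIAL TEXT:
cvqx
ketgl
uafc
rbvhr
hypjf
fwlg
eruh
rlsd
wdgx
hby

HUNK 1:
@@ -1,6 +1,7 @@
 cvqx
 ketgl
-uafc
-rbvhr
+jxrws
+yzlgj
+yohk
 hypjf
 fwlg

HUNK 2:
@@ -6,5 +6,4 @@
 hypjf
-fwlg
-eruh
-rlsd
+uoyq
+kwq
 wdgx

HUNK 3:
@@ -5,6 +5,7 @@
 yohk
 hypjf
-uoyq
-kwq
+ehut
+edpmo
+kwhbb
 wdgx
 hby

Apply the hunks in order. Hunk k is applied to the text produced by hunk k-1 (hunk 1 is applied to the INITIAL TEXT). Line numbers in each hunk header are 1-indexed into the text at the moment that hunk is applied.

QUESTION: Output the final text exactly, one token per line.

Answer: cvqx
ketgl
jxrws
yzlgj
yohk
hypjf
ehut
edpmo
kwhbb
wdgx
hby

Derivation:
Hunk 1: at line 1 remove [uafc,rbvhr] add [jxrws,yzlgj,yohk] -> 11 lines: cvqx ketgl jxrws yzlgj yohk hypjf fwlg eruh rlsd wdgx hby
Hunk 2: at line 6 remove [fwlg,eruh,rlsd] add [uoyq,kwq] -> 10 lines: cvqx ketgl jxrws yzlgj yohk hypjf uoyq kwq wdgx hby
Hunk 3: at line 5 remove [uoyq,kwq] add [ehut,edpmo,kwhbb] -> 11 lines: cvqx ketgl jxrws yzlgj yohk hypjf ehut edpmo kwhbb wdgx hby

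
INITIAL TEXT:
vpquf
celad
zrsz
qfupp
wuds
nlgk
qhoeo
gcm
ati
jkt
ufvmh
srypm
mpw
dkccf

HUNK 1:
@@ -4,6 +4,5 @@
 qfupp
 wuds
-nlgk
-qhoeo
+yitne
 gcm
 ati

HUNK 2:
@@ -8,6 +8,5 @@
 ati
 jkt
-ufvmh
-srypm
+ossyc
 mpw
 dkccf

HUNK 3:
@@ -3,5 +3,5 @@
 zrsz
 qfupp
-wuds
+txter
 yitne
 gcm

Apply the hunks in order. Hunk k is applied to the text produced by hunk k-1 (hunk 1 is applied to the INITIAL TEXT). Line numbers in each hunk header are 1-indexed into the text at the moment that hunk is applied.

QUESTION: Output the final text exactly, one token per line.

Answer: vpquf
celad
zrsz
qfupp
txter
yitne
gcm
ati
jkt
ossyc
mpw
dkccf

Derivation:
Hunk 1: at line 4 remove [nlgk,qhoeo] add [yitne] -> 13 lines: vpquf celad zrsz qfupp wuds yitne gcm ati jkt ufvmh srypm mpw dkccf
Hunk 2: at line 8 remove [ufvmh,srypm] add [ossyc] -> 12 lines: vpquf celad zrsz qfupp wuds yitne gcm ati jkt ossyc mpw dkccf
Hunk 3: at line 3 remove [wuds] add [txter] -> 12 lines: vpquf celad zrsz qfupp txter yitne gcm ati jkt ossyc mpw dkccf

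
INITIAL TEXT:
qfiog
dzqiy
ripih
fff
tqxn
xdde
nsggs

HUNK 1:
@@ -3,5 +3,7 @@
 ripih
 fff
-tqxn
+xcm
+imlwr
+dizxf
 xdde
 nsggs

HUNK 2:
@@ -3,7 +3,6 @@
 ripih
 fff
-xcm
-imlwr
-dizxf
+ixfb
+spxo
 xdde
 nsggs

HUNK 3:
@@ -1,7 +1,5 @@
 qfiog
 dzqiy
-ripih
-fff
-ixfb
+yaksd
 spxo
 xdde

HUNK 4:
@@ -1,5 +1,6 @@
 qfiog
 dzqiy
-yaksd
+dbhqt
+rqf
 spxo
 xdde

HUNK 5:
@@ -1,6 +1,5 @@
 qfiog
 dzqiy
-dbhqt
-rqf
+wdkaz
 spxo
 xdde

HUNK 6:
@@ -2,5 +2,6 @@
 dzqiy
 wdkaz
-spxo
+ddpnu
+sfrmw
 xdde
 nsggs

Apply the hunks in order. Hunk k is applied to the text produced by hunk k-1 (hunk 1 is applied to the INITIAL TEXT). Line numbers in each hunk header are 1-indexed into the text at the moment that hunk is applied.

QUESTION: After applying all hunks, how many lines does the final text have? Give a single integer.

Hunk 1: at line 3 remove [tqxn] add [xcm,imlwr,dizxf] -> 9 lines: qfiog dzqiy ripih fff xcm imlwr dizxf xdde nsggs
Hunk 2: at line 3 remove [xcm,imlwr,dizxf] add [ixfb,spxo] -> 8 lines: qfiog dzqiy ripih fff ixfb spxo xdde nsggs
Hunk 3: at line 1 remove [ripih,fff,ixfb] add [yaksd] -> 6 lines: qfiog dzqiy yaksd spxo xdde nsggs
Hunk 4: at line 1 remove [yaksd] add [dbhqt,rqf] -> 7 lines: qfiog dzqiy dbhqt rqf spxo xdde nsggs
Hunk 5: at line 1 remove [dbhqt,rqf] add [wdkaz] -> 6 lines: qfiog dzqiy wdkaz spxo xdde nsggs
Hunk 6: at line 2 remove [spxo] add [ddpnu,sfrmw] -> 7 lines: qfiog dzqiy wdkaz ddpnu sfrmw xdde nsggs
Final line count: 7

Answer: 7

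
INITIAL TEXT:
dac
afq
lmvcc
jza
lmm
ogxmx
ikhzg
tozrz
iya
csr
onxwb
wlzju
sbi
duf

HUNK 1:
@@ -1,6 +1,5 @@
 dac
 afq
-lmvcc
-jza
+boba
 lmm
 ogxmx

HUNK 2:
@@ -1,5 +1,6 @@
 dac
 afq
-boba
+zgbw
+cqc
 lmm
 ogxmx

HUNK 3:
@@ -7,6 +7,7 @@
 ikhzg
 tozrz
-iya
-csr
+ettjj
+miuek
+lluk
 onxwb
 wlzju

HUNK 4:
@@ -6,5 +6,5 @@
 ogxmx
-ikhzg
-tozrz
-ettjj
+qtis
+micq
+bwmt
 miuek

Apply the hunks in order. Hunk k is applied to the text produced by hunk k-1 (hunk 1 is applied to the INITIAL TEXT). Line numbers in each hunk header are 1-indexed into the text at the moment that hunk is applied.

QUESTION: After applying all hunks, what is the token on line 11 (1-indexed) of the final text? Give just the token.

Hunk 1: at line 1 remove [lmvcc,jza] add [boba] -> 13 lines: dac afq boba lmm ogxmx ikhzg tozrz iya csr onxwb wlzju sbi duf
Hunk 2: at line 1 remove [boba] add [zgbw,cqc] -> 14 lines: dac afq zgbw cqc lmm ogxmx ikhzg tozrz iya csr onxwb wlzju sbi duf
Hunk 3: at line 7 remove [iya,csr] add [ettjj,miuek,lluk] -> 15 lines: dac afq zgbw cqc lmm ogxmx ikhzg tozrz ettjj miuek lluk onxwb wlzju sbi duf
Hunk 4: at line 6 remove [ikhzg,tozrz,ettjj] add [qtis,micq,bwmt] -> 15 lines: dac afq zgbw cqc lmm ogxmx qtis micq bwmt miuek lluk onxwb wlzju sbi duf
Final line 11: lluk

Answer: lluk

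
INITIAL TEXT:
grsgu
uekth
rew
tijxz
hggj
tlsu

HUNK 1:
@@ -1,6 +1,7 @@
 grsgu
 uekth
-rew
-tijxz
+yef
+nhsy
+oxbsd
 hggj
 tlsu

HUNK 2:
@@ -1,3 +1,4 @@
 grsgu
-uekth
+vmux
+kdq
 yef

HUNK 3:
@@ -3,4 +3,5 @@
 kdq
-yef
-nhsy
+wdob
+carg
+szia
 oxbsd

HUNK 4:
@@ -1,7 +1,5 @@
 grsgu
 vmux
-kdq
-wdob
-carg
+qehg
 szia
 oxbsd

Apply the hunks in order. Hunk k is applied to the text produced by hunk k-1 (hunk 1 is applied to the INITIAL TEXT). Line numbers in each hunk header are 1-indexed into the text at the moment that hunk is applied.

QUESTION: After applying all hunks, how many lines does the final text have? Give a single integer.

Hunk 1: at line 1 remove [rew,tijxz] add [yef,nhsy,oxbsd] -> 7 lines: grsgu uekth yef nhsy oxbsd hggj tlsu
Hunk 2: at line 1 remove [uekth] add [vmux,kdq] -> 8 lines: grsgu vmux kdq yef nhsy oxbsd hggj tlsu
Hunk 3: at line 3 remove [yef,nhsy] add [wdob,carg,szia] -> 9 lines: grsgu vmux kdq wdob carg szia oxbsd hggj tlsu
Hunk 4: at line 1 remove [kdq,wdob,carg] add [qehg] -> 7 lines: grsgu vmux qehg szia oxbsd hggj tlsu
Final line count: 7

Answer: 7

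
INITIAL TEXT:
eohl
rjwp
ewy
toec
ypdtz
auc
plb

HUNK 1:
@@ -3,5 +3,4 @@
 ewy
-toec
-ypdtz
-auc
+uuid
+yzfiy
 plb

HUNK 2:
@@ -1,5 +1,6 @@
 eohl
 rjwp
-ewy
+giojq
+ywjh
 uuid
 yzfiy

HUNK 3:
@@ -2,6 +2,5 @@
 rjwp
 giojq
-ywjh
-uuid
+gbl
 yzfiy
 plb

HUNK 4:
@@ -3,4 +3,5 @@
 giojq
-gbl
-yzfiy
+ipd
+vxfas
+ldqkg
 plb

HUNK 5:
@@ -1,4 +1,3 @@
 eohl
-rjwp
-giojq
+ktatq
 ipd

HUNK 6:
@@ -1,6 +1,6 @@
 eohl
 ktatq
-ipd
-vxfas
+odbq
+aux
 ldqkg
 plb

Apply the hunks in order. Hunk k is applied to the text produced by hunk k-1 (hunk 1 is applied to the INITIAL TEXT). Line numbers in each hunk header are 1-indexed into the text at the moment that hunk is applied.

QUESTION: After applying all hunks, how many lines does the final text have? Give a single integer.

Hunk 1: at line 3 remove [toec,ypdtz,auc] add [uuid,yzfiy] -> 6 lines: eohl rjwp ewy uuid yzfiy plb
Hunk 2: at line 1 remove [ewy] add [giojq,ywjh] -> 7 lines: eohl rjwp giojq ywjh uuid yzfiy plb
Hunk 3: at line 2 remove [ywjh,uuid] add [gbl] -> 6 lines: eohl rjwp giojq gbl yzfiy plb
Hunk 4: at line 3 remove [gbl,yzfiy] add [ipd,vxfas,ldqkg] -> 7 lines: eohl rjwp giojq ipd vxfas ldqkg plb
Hunk 5: at line 1 remove [rjwp,giojq] add [ktatq] -> 6 lines: eohl ktatq ipd vxfas ldqkg plb
Hunk 6: at line 1 remove [ipd,vxfas] add [odbq,aux] -> 6 lines: eohl ktatq odbq aux ldqkg plb
Final line count: 6

Answer: 6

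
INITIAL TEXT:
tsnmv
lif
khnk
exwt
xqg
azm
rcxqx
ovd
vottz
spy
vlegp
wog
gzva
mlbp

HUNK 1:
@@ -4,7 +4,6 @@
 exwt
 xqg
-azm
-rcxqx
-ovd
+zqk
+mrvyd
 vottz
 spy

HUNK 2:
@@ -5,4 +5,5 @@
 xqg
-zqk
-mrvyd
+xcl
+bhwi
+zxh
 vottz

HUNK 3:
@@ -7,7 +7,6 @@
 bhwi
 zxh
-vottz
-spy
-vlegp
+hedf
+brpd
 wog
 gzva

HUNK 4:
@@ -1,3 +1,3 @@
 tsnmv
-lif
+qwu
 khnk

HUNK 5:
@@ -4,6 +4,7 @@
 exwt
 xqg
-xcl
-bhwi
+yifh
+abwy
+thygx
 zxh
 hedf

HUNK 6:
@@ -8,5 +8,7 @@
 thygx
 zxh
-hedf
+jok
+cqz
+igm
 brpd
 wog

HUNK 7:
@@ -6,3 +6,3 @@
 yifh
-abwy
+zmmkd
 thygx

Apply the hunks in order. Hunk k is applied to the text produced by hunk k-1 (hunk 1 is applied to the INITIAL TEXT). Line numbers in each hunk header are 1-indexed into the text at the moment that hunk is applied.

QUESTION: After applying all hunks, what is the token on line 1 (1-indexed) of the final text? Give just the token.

Hunk 1: at line 4 remove [azm,rcxqx,ovd] add [zqk,mrvyd] -> 13 lines: tsnmv lif khnk exwt xqg zqk mrvyd vottz spy vlegp wog gzva mlbp
Hunk 2: at line 5 remove [zqk,mrvyd] add [xcl,bhwi,zxh] -> 14 lines: tsnmv lif khnk exwt xqg xcl bhwi zxh vottz spy vlegp wog gzva mlbp
Hunk 3: at line 7 remove [vottz,spy,vlegp] add [hedf,brpd] -> 13 lines: tsnmv lif khnk exwt xqg xcl bhwi zxh hedf brpd wog gzva mlbp
Hunk 4: at line 1 remove [lif] add [qwu] -> 13 lines: tsnmv qwu khnk exwt xqg xcl bhwi zxh hedf brpd wog gzva mlbp
Hunk 5: at line 4 remove [xcl,bhwi] add [yifh,abwy,thygx] -> 14 lines: tsnmv qwu khnk exwt xqg yifh abwy thygx zxh hedf brpd wog gzva mlbp
Hunk 6: at line 8 remove [hedf] add [jok,cqz,igm] -> 16 lines: tsnmv qwu khnk exwt xqg yifh abwy thygx zxh jok cqz igm brpd wog gzva mlbp
Hunk 7: at line 6 remove [abwy] add [zmmkd] -> 16 lines: tsnmv qwu khnk exwt xqg yifh zmmkd thygx zxh jok cqz igm brpd wog gzva mlbp
Final line 1: tsnmv

Answer: tsnmv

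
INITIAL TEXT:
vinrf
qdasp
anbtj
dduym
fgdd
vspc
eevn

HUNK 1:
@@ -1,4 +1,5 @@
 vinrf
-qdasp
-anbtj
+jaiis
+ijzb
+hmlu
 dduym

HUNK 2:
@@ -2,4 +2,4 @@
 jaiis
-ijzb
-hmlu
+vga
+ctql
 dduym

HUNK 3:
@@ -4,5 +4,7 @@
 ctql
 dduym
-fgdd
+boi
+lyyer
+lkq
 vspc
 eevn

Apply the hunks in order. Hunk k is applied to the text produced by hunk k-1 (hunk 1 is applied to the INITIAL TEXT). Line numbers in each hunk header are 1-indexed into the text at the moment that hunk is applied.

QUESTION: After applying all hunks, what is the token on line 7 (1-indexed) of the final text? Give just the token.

Answer: lyyer

Derivation:
Hunk 1: at line 1 remove [qdasp,anbtj] add [jaiis,ijzb,hmlu] -> 8 lines: vinrf jaiis ijzb hmlu dduym fgdd vspc eevn
Hunk 2: at line 2 remove [ijzb,hmlu] add [vga,ctql] -> 8 lines: vinrf jaiis vga ctql dduym fgdd vspc eevn
Hunk 3: at line 4 remove [fgdd] add [boi,lyyer,lkq] -> 10 lines: vinrf jaiis vga ctql dduym boi lyyer lkq vspc eevn
Final line 7: lyyer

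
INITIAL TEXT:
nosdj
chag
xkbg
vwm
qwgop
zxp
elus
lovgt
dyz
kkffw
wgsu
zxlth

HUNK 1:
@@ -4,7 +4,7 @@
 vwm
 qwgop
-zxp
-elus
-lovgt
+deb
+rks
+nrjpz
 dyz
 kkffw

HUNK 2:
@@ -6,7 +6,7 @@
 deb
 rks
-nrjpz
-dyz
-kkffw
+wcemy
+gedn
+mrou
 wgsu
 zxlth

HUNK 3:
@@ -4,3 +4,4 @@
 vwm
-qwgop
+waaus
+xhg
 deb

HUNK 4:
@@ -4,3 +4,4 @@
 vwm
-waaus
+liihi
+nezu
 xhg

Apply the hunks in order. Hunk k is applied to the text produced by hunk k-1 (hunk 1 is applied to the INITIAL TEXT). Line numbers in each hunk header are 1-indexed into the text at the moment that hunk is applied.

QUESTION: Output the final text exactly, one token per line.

Hunk 1: at line 4 remove [zxp,elus,lovgt] add [deb,rks,nrjpz] -> 12 lines: nosdj chag xkbg vwm qwgop deb rks nrjpz dyz kkffw wgsu zxlth
Hunk 2: at line 6 remove [nrjpz,dyz,kkffw] add [wcemy,gedn,mrou] -> 12 lines: nosdj chag xkbg vwm qwgop deb rks wcemy gedn mrou wgsu zxlth
Hunk 3: at line 4 remove [qwgop] add [waaus,xhg] -> 13 lines: nosdj chag xkbg vwm waaus xhg deb rks wcemy gedn mrou wgsu zxlth
Hunk 4: at line 4 remove [waaus] add [liihi,nezu] -> 14 lines: nosdj chag xkbg vwm liihi nezu xhg deb rks wcemy gedn mrou wgsu zxlth

Answer: nosdj
chag
xkbg
vwm
liihi
nezu
xhg
deb
rks
wcemy
gedn
mrou
wgsu
zxlth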